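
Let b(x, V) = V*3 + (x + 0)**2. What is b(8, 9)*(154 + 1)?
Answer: 14105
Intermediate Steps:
b(x, V) = x**2 + 3*V (b(x, V) = 3*V + x**2 = x**2 + 3*V)
b(8, 9)*(154 + 1) = (8**2 + 3*9)*(154 + 1) = (64 + 27)*155 = 91*155 = 14105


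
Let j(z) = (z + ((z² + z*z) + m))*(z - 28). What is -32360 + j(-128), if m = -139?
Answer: -5102516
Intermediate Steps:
j(z) = (-28 + z)*(-139 + z + 2*z²) (j(z) = (z + ((z² + z*z) - 139))*(z - 28) = (z + ((z² + z²) - 139))*(-28 + z) = (z + (2*z² - 139))*(-28 + z) = (z + (-139 + 2*z²))*(-28 + z) = (-139 + z + 2*z²)*(-28 + z) = (-28 + z)*(-139 + z + 2*z²))
-32360 + j(-128) = -32360 + (3892 - 167*(-128) - 55*(-128)² + 2*(-128)³) = -32360 + (3892 + 21376 - 55*16384 + 2*(-2097152)) = -32360 + (3892 + 21376 - 901120 - 4194304) = -32360 - 5070156 = -5102516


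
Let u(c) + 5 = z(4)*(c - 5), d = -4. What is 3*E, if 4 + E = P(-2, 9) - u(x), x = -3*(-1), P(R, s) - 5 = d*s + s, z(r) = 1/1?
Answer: -57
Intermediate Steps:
z(r) = 1
P(R, s) = 5 - 3*s (P(R, s) = 5 + (-4*s + s) = 5 - 3*s)
x = 3
u(c) = -10 + c (u(c) = -5 + 1*(c - 5) = -5 + 1*(-5 + c) = -5 + (-5 + c) = -10 + c)
E = -19 (E = -4 + ((5 - 3*9) - (-10 + 3)) = -4 + ((5 - 27) - 1*(-7)) = -4 + (-22 + 7) = -4 - 15 = -19)
3*E = 3*(-19) = -57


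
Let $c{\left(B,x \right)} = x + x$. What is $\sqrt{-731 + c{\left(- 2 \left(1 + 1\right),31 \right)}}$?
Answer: $i \sqrt{669} \approx 25.865 i$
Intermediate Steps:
$c{\left(B,x \right)} = 2 x$
$\sqrt{-731 + c{\left(- 2 \left(1 + 1\right),31 \right)}} = \sqrt{-731 + 2 \cdot 31} = \sqrt{-731 + 62} = \sqrt{-669} = i \sqrt{669}$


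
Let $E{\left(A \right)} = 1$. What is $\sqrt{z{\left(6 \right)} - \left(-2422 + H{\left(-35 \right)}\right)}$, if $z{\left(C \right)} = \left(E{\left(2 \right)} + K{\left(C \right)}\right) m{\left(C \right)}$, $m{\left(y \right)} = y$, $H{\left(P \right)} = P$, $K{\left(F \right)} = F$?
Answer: $7 \sqrt{51} \approx 49.99$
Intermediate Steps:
$z{\left(C \right)} = C \left(1 + C\right)$ ($z{\left(C \right)} = \left(1 + C\right) C = C \left(1 + C\right)$)
$\sqrt{z{\left(6 \right)} - \left(-2422 + H{\left(-35 \right)}\right)} = \sqrt{6 \left(1 + 6\right) - -2457} = \sqrt{6 \cdot 7 + \left(2422 + 35\right)} = \sqrt{42 + 2457} = \sqrt{2499} = 7 \sqrt{51}$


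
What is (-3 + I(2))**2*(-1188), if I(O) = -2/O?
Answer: -19008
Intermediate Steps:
(-3 + I(2))**2*(-1188) = (-3 - 2/2)**2*(-1188) = (-3 - 2*1/2)**2*(-1188) = (-3 - 1)**2*(-1188) = (-4)**2*(-1188) = 16*(-1188) = -19008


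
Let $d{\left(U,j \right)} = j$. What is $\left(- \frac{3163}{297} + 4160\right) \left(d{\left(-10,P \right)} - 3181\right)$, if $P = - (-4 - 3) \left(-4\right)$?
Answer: $- \frac{3954633613}{297} \approx -1.3315 \cdot 10^{7}$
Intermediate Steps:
$P = -28$ ($P = - (-4 - 3) \left(-4\right) = \left(-1\right) \left(-7\right) \left(-4\right) = 7 \left(-4\right) = -28$)
$\left(- \frac{3163}{297} + 4160\right) \left(d{\left(-10,P \right)} - 3181\right) = \left(- \frac{3163}{297} + 4160\right) \left(-28 - 3181\right) = \left(\left(-3163\right) \frac{1}{297} + 4160\right) \left(-3209\right) = \left(- \frac{3163}{297} + 4160\right) \left(-3209\right) = \frac{1232357}{297} \left(-3209\right) = - \frac{3954633613}{297}$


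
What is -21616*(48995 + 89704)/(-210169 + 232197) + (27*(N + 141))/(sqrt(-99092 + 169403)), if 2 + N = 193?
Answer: -749529396/5507 + 2988*sqrt(70311)/23437 ≈ -1.3607e+5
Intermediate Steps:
N = 191 (N = -2 + 193 = 191)
-21616*(48995 + 89704)/(-210169 + 232197) + (27*(N + 141))/(sqrt(-99092 + 169403)) = -21616*(48995 + 89704)/(-210169 + 232197) + (27*(191 + 141))/(sqrt(-99092 + 169403)) = -21616/(22028/138699) + (27*332)/(sqrt(70311)) = -21616/(22028*(1/138699)) + 8964*(sqrt(70311)/70311) = -21616/22028/138699 + 2988*sqrt(70311)/23437 = -21616*138699/22028 + 2988*sqrt(70311)/23437 = -749529396/5507 + 2988*sqrt(70311)/23437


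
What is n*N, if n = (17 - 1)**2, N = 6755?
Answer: 1729280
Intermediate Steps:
n = 256 (n = 16**2 = 256)
n*N = 256*6755 = 1729280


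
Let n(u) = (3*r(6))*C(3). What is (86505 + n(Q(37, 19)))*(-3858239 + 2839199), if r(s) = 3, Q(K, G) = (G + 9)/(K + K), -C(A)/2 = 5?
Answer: -88060341600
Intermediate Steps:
C(A) = -10 (C(A) = -2*5 = -10)
Q(K, G) = (9 + G)/(2*K) (Q(K, G) = (9 + G)/((2*K)) = (9 + G)*(1/(2*K)) = (9 + G)/(2*K))
n(u) = -90 (n(u) = (3*3)*(-10) = 9*(-10) = -90)
(86505 + n(Q(37, 19)))*(-3858239 + 2839199) = (86505 - 90)*(-3858239 + 2839199) = 86415*(-1019040) = -88060341600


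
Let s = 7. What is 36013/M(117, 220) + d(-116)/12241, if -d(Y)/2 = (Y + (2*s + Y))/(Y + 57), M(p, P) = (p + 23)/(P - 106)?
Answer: 1482528521759/50555330 ≈ 29325.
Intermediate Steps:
M(p, P) = (23 + p)/(-106 + P)
d(Y) = -2*(14 + 2*Y)/(57 + Y) (d(Y) = -2*(Y + (2*7 + Y))/(Y + 57) = -2*(Y + (14 + Y))/(57 + Y) = -2*(14 + 2*Y)/(57 + Y))
36013/M(117, 220) + d(-116)/12241 = 36013/(((23 + 117)/(-106 + 220))) + (4*(-7 - 1*(-116))/(57 - 116))/12241 = 36013/((140/114)) + (4*(-7 + 116)/(-59))*(1/12241) = 36013/(((1/114)*140)) + (4*(-1/59)*109)*(1/12241) = 36013/(70/57) - 436/59*1/12241 = 36013*(57/70) - 436/722219 = 2052741/70 - 436/722219 = 1482528521759/50555330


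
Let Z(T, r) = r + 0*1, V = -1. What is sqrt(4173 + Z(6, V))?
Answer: 2*sqrt(1043) ≈ 64.591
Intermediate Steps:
Z(T, r) = r (Z(T, r) = r + 0 = r)
sqrt(4173 + Z(6, V)) = sqrt(4173 - 1) = sqrt(4172) = 2*sqrt(1043)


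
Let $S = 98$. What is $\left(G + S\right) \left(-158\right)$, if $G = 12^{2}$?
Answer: $-38236$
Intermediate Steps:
$G = 144$
$\left(G + S\right) \left(-158\right) = \left(144 + 98\right) \left(-158\right) = 242 \left(-158\right) = -38236$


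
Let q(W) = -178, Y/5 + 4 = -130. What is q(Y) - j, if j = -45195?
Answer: 45017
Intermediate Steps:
Y = -670 (Y = -20 + 5*(-130) = -20 - 650 = -670)
q(Y) - j = -178 - 1*(-45195) = -178 + 45195 = 45017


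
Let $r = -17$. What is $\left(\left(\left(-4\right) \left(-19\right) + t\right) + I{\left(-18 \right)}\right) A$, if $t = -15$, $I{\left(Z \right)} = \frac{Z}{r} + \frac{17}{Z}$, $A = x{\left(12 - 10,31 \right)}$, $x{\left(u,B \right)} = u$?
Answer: $\frac{18701}{153} \approx 122.23$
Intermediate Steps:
$A = 2$ ($A = 12 - 10 = 2$)
$I{\left(Z \right)} = \frac{17}{Z} - \frac{Z}{17}$ ($I{\left(Z \right)} = \frac{Z}{-17} + \frac{17}{Z} = Z \left(- \frac{1}{17}\right) + \frac{17}{Z} = - \frac{Z}{17} + \frac{17}{Z} = \frac{17}{Z} - \frac{Z}{17}$)
$\left(\left(\left(-4\right) \left(-19\right) + t\right) + I{\left(-18 \right)}\right) A = \left(\left(\left(-4\right) \left(-19\right) - 15\right) + \left(\frac{17}{-18} - - \frac{18}{17}\right)\right) 2 = \left(\left(76 - 15\right) + \left(17 \left(- \frac{1}{18}\right) + \frac{18}{17}\right)\right) 2 = \left(61 + \left(- \frac{17}{18} + \frac{18}{17}\right)\right) 2 = \left(61 + \frac{35}{306}\right) 2 = \frac{18701}{306} \cdot 2 = \frac{18701}{153}$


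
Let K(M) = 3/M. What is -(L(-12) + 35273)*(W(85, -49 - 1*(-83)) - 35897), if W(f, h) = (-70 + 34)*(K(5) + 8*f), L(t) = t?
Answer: 10648575173/5 ≈ 2.1297e+9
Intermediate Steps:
W(f, h) = -108/5 - 288*f (W(f, h) = (-70 + 34)*(3/5 + 8*f) = -36*(3*(⅕) + 8*f) = -36*(⅗ + 8*f) = -108/5 - 288*f)
-(L(-12) + 35273)*(W(85, -49 - 1*(-83)) - 35897) = -(-12 + 35273)*((-108/5 - 288*85) - 35897) = -35261*((-108/5 - 24480) - 35897) = -35261*(-122508/5 - 35897) = -35261*(-301993)/5 = -1*(-10648575173/5) = 10648575173/5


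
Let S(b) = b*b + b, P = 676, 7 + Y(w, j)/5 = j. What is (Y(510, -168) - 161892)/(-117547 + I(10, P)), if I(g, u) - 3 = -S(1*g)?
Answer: 162767/117654 ≈ 1.3834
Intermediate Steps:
Y(w, j) = -35 + 5*j
S(b) = b + b**2 (S(b) = b**2 + b = b + b**2)
I(g, u) = 3 - g*(1 + g) (I(g, u) = 3 - 1*g*(1 + 1*g) = 3 - g*(1 + g))
(Y(510, -168) - 161892)/(-117547 + I(10, P)) = ((-35 + 5*(-168)) - 161892)/(-117547 + (3 - 1*10*(1 + 10))) = ((-35 - 840) - 161892)/(-117547 + (3 - 1*10*11)) = (-875 - 161892)/(-117547 + (3 - 110)) = -162767/(-117547 - 107) = -162767/(-117654) = -162767*(-1/117654) = 162767/117654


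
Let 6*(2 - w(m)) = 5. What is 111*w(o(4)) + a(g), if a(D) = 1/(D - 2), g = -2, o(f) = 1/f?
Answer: 517/4 ≈ 129.25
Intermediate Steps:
w(m) = 7/6 (w(m) = 2 - 1/6*5 = 2 - 5/6 = 7/6)
a(D) = 1/(-2 + D)
111*w(o(4)) + a(g) = 111*(7/6) + 1/(-2 - 2) = 259/2 + 1/(-4) = 259/2 - 1/4 = 517/4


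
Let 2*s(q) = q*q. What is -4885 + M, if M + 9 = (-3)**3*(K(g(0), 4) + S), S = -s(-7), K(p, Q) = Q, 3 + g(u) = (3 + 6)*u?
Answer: -8681/2 ≈ -4340.5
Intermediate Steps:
s(q) = q**2/2 (s(q) = (q*q)/2 = q**2/2)
g(u) = -3 + 9*u (g(u) = -3 + (3 + 6)*u = -3 + 9*u)
S = -49/2 (S = -(-7)**2/2 = -49/2 ≈ -24.500)
M = 1089/2 (M = -9 + (-3)**3*(4 - 49/2) = -9 - 27*(-41/2) = -9 + 1107/2 = 1089/2 ≈ 544.50)
-4885 + M = -4885 + 1089/2 = -8681/2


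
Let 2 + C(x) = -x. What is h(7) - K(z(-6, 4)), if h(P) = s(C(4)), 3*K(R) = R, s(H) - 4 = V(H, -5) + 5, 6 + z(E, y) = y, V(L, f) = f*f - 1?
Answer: 101/3 ≈ 33.667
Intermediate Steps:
V(L, f) = -1 + f² (V(L, f) = f² - 1 = -1 + f²)
C(x) = -2 - x
z(E, y) = -6 + y
s(H) = 33 (s(H) = 4 + ((-1 + (-5)²) + 5) = 4 + ((-1 + 25) + 5) = 4 + (24 + 5) = 4 + 29 = 33)
K(R) = R/3
h(P) = 33
h(7) - K(z(-6, 4)) = 33 - (-6 + 4)/3 = 33 - (-2)/3 = 33 - 1*(-⅔) = 33 + ⅔ = 101/3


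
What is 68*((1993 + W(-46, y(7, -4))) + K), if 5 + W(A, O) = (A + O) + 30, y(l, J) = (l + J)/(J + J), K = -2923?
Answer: -129387/2 ≈ -64694.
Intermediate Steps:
y(l, J) = (J + l)/(2*J) (y(l, J) = (J + l)/((2*J)) = (J + l)*(1/(2*J)) = (J + l)/(2*J))
W(A, O) = 25 + A + O (W(A, O) = -5 + ((A + O) + 30) = -5 + (30 + A + O) = 25 + A + O)
68*((1993 + W(-46, y(7, -4))) + K) = 68*((1993 + (25 - 46 + (1/2)*(-4 + 7)/(-4))) - 2923) = 68*((1993 + (25 - 46 + (1/2)*(-1/4)*3)) - 2923) = 68*((1993 + (25 - 46 - 3/8)) - 2923) = 68*((1993 - 171/8) - 2923) = 68*(15773/8 - 2923) = 68*(-7611/8) = -129387/2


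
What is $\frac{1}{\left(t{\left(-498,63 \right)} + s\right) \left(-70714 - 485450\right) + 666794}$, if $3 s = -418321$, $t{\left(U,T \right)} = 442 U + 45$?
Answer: $\frac{1}{199947927986} \approx 5.0013 \cdot 10^{-12}$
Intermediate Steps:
$t{\left(U,T \right)} = 45 + 442 U$
$s = - \frac{418321}{3}$ ($s = \frac{1}{3} \left(-418321\right) = - \frac{418321}{3} \approx -1.3944 \cdot 10^{5}$)
$\frac{1}{\left(t{\left(-498,63 \right)} + s\right) \left(-70714 - 485450\right) + 666794} = \frac{1}{\left(\left(45 + 442 \left(-498\right)\right) - \frac{418321}{3}\right) \left(-70714 - 485450\right) + 666794} = \frac{1}{\left(\left(45 - 220116\right) - \frac{418321}{3}\right) \left(-556164\right) + 666794} = \frac{1}{\left(-220071 - \frac{418321}{3}\right) \left(-556164\right) + 666794} = \frac{1}{\left(- \frac{1078534}{3}\right) \left(-556164\right) + 666794} = \frac{1}{199947261192 + 666794} = \frac{1}{199947927986}$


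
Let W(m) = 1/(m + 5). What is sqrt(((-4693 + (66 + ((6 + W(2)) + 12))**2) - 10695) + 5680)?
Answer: I*sqrt(128771)/7 ≈ 51.264*I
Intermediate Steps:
W(m) = 1/(5 + m)
sqrt(((-4693 + (66 + ((6 + W(2)) + 12))**2) - 10695) + 5680) = sqrt(((-4693 + (66 + ((6 + 1/(5 + 2)) + 12))**2) - 10695) + 5680) = sqrt(((-4693 + (66 + ((6 + 1/7) + 12))**2) - 10695) + 5680) = sqrt(((-4693 + (66 + (43/7 + 12))**2) - 10695) + 5680) = sqrt(((-4693 + (66 + 127/7)**2) - 10695) + 5680) = sqrt(((-4693 + (589/7)**2) - 10695) + 5680) = sqrt(((-4693 + 346921/49) - 10695) + 5680) = sqrt((116964/49 - 10695) + 5680) = sqrt(-407091/49 + 5680) = sqrt(-128771/49) = I*sqrt(128771)/7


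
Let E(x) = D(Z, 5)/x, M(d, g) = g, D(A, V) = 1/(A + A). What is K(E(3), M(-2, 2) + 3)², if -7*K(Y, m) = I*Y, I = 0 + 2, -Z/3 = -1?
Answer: 1/3969 ≈ 0.00025195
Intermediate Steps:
Z = 3 (Z = -3*(-1) = 3)
D(A, V) = 1/(2*A)
I = 2
E(x) = 1/(6*x) (E(x) = ((½)/3)/x = ((½)*(⅓))/x = 1/(6*x))
K(Y, m) = -2*Y/7
K(E(3), M(-2, 2) + 3)² = (-1/(21*3))² = (-2/7*1/18)² = (-1/63)² = 1/3969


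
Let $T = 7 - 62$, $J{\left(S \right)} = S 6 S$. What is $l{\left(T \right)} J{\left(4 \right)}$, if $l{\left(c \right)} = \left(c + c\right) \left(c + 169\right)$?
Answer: $-1203840$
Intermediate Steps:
$J{\left(S \right)} = 6 S^{2}$ ($J{\left(S \right)} = 6 S S = 6 S^{2}$)
$T = -55$ ($T = 7 - 62 = -55$)
$l{\left(c \right)} = 2 c \left(169 + c\right)$
$l{\left(T \right)} J{\left(4 \right)} = 2 \left(-55\right) \left(169 - 55\right) 6 \cdot 4^{2} = 2 \left(-55\right) 114 \cdot 6 \cdot 16 = \left(-12540\right) 96 = -1203840$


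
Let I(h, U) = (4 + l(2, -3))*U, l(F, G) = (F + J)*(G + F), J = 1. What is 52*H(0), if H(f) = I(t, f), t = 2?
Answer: 0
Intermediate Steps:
l(F, G) = (1 + F)*(F + G) (l(F, G) = (F + 1)*(G + F) = (1 + F)*(F + G))
I(h, U) = U (I(h, U) = (4 + (2 - 3 + 2**2 + 2*(-3)))*U = (4 + (2 - 3 + 4 - 6))*U = (4 - 3)*U = 1*U = U)
H(f) = f
52*H(0) = 52*0 = 0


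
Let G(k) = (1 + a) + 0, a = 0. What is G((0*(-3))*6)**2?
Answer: 1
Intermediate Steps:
G(k) = 1 (G(k) = (1 + 0) + 0 = 1 + 0 = 1)
G((0*(-3))*6)**2 = 1**2 = 1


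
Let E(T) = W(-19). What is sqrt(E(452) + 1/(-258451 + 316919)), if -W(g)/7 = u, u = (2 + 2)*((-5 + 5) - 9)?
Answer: sqrt(215365957129)/29234 ≈ 15.875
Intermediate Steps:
u = -36 (u = 4*(0 - 9) = 4*(-9) = -36)
W(g) = 252 (W(g) = -7*(-36) = 252)
E(T) = 252
sqrt(E(452) + 1/(-258451 + 316919)) = sqrt(252 + 1/(-258451 + 316919)) = sqrt(252 + 1/58468) = sqrt(14733937/58468) = sqrt(215365957129)/29234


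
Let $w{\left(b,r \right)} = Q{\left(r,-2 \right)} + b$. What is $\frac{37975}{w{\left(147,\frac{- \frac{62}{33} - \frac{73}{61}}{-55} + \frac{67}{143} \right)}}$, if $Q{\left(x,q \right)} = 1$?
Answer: $\frac{37975}{148} \approx 256.59$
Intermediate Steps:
$w{\left(b,r \right)} = 1 + b$
$\frac{37975}{w{\left(147,\frac{- \frac{62}{33} - \frac{73}{61}}{-55} + \frac{67}{143} \right)}} = \frac{37975}{1 + 147} = \frac{37975}{148}$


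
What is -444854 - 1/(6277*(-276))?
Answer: -770688202007/1732452 ≈ -4.4485e+5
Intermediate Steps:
-444854 - 1/(6277*(-276)) = -444854 - 1/(-1732452) = -444854 - 1*(-1/1732452) = -444854 + 1/1732452 = -770688202007/1732452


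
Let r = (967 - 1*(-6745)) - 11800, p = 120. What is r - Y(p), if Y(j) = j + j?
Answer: -4328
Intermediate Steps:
r = -4088 (r = (967 + 6745) - 11800 = 7712 - 11800 = -4088)
Y(j) = 2*j
r - Y(p) = -4088 - 2*120 = -4088 - 1*240 = -4088 - 240 = -4328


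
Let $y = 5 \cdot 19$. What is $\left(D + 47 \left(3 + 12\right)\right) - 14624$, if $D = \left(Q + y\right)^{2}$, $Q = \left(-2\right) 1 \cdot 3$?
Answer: $-5998$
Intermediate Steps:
$Q = -6$ ($Q = \left(-2\right) 3 = -6$)
$y = 95$
$D = 7921$ ($D = \left(-6 + 95\right)^{2} = 89^{2} = 7921$)
$\left(D + 47 \left(3 + 12\right)\right) - 14624 = \left(7921 + 47 \left(3 + 12\right)\right) - 14624 = \left(7921 + 47 \cdot 15\right) - 14624 = \left(7921 + 705\right) - 14624 = 8626 - 14624 = -5998$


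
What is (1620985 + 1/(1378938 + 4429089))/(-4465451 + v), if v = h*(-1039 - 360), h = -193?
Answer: -2353681161649/6091813007247 ≈ -0.38637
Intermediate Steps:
v = 270007 (v = -193*(-1039 - 360) = -193*(-1399) = 270007)
(1620985 + 1/(1378938 + 4429089))/(-4465451 + v) = (1620985 + 1/(1378938 + 4429089))/(-4465451 + 270007) = (1620985 + 1/5808027)/(-4195444) = (1620985 + 1/5808027)*(-1/4195444) = (9414724646596/5808027)*(-1/4195444) = -2353681161649/6091813007247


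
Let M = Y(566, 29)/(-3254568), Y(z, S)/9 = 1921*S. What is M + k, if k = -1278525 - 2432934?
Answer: -4026398732031/1084856 ≈ -3.7115e+6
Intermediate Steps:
Y(z, S) = 17289*S (Y(z, S) = 9*(1921*S) = 17289*S)
M = -167127/1084856 (M = (17289*29)/(-3254568) = 501381*(-1/3254568) = -167127/1084856 ≈ -0.15405)
k = -3711459
M + k = -167127/1084856 - 3711459 = -4026398732031/1084856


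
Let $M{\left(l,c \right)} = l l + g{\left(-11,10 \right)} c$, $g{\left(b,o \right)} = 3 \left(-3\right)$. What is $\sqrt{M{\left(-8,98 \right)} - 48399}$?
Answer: $i \sqrt{49217} \approx 221.85 i$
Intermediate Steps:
$g{\left(b,o \right)} = -9$
$M{\left(l,c \right)} = l^{2} - 9 c$ ($M{\left(l,c \right)} = l l - 9 c = l^{2} - 9 c$)
$\sqrt{M{\left(-8,98 \right)} - 48399} = \sqrt{\left(\left(-8\right)^{2} - 882\right) - 48399} = \sqrt{\left(64 - 882\right) - 48399} = \sqrt{-818 - 48399} = \sqrt{-49217} = i \sqrt{49217}$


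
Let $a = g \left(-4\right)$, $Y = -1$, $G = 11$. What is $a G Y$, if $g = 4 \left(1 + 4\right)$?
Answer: $880$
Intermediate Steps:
$g = 20$ ($g = 4 \cdot 5 = 20$)
$a = -80$ ($a = 20 \left(-4\right) = -80$)
$a G Y = \left(-80\right) 11 \left(-1\right) = \left(-880\right) \left(-1\right) = 880$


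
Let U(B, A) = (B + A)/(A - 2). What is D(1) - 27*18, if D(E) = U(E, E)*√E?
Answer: -488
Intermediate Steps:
U(B, A) = (A + B)/(-2 + A)
D(E) = 2*E^(3/2)/(-2 + E) (D(E) = ((E + E)/(-2 + E))*√E = ((2*E)/(-2 + E))*√E = (2*E/(-2 + E))*√E = 2*E^(3/2)/(-2 + E))
D(1) - 27*18 = 2*1^(3/2)/(-2 + 1) - 27*18 = 2*1/(-1) - 486 = 2*1*(-1) - 486 = -2 - 486 = -488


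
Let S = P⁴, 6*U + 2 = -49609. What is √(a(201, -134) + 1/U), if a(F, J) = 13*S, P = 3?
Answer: √287966371483/16537 ≈ 32.450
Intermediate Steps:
U = -16537/2 (U = -⅓ + (⅙)*(-49609) = -⅓ - 49609/6 = -16537/2 ≈ -8268.5)
S = 81 (S = 3⁴ = 81)
a(F, J) = 1053 (a(F, J) = 13*81 = 1053)
√(a(201, -134) + 1/U) = √(1053 + 1/(-16537/2)) = √(1053 - 2/16537) = √(17413459/16537) = √287966371483/16537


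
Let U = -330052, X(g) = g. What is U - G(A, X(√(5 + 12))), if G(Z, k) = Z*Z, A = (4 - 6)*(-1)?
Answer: -330056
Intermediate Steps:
A = 2 (A = -2*(-1) = 2)
G(Z, k) = Z²
U - G(A, X(√(5 + 12))) = -330052 - 1*2² = -330052 - 1*4 = -330052 - 4 = -330056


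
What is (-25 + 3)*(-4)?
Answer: 88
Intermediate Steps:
(-25 + 3)*(-4) = -22*(-4) = 88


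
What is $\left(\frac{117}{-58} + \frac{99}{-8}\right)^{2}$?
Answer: $\frac{11148921}{53824} \approx 207.14$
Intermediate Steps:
$\left(\frac{117}{-58} + \frac{99}{-8}\right)^{2} = \left(117 \left(- \frac{1}{58}\right) + 99 \left(- \frac{1}{8}\right)\right)^{2} = \left(- \frac{117}{58} - \frac{99}{8}\right)^{2} = \left(- \frac{3339}{232}\right)^{2} = \frac{11148921}{53824}$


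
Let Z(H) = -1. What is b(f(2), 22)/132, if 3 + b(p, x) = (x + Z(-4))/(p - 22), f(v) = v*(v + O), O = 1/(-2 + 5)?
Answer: -73/2288 ≈ -0.031906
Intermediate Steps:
O = 1/3 ≈ 0.33333
f(v) = v*(1/3 + v) (f(v) = v*(v + 1/3) = v*(1/3 + v))
b(p, x) = -3 + (-1 + x)/(-22 + p) (b(p, x) = -3 + (x - 1)/(p - 22) = -3 + (-1 + x)/(-22 + p))
b(f(2), 22)/132 = ((65 + 22 - 6*(1/3 + 2))/(-22 + 2*(1/3 + 2)))/132 = ((65 + 22 - 6*7/3)/(-22 + 2*(7/3)))*(1/132) = ((65 + 22 - 3*14/3)/(-22 + 14/3))*(1/132) = ((65 + 22 - 14)/(-52/3))*(1/132) = -3/52*73*(1/132) = -219/52*1/132 = -73/2288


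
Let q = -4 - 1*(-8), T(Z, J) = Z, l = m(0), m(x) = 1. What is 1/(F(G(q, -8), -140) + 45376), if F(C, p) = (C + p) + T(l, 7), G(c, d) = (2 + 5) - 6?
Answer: 1/45238 ≈ 2.2105e-5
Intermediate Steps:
l = 1
q = 4 (q = -4 + 8 = 4)
G(c, d) = 1 (G(c, d) = 7 - 6 = 1)
F(C, p) = 1 + C + p (F(C, p) = (C + p) + 1 = 1 + C + p)
1/(F(G(q, -8), -140) + 45376) = 1/((1 + 1 - 140) + 45376) = 1/(-138 + 45376) = 1/45238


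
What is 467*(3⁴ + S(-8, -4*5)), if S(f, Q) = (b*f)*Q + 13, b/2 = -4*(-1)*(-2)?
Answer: -1151622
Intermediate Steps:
b = -16 (b = 2*(-4*(-1)*(-2)) = 2*(4*(-2)) = 2*(-8) = -16)
S(f, Q) = 13 - 16*Q*f (S(f, Q) = (-16*f)*Q + 13 = -16*Q*f + 13 = 13 - 16*Q*f)
467*(3⁴ + S(-8, -4*5)) = 467*(3⁴ + (13 - 16*(-4*5)*(-8))) = 467*(81 + (13 - 16*(-20)*(-8))) = 467*(81 + (13 - 2560)) = 467*(81 - 2547) = 467*(-2466) = -1151622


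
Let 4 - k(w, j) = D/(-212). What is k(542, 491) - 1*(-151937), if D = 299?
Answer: 32211791/212 ≈ 1.5194e+5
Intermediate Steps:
k(w, j) = 1147/212 (k(w, j) = 4 - 299/(-212) = 4 - 299*(-1)/212 = 4 - 1*(-299/212) = 4 + 299/212 = 1147/212)
k(542, 491) - 1*(-151937) = 1147/212 - 1*(-151937) = 1147/212 + 151937 = 32211791/212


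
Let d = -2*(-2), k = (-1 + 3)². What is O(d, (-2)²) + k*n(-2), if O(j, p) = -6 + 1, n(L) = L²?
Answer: 11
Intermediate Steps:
k = 4 (k = 2² = 4)
d = 4
O(j, p) = -5
O(d, (-2)²) + k*n(-2) = -5 + 4*(-2)² = -5 + 4*4 = -5 + 16 = 11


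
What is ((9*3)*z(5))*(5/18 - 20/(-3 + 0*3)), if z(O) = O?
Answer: 1875/2 ≈ 937.50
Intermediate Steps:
((9*3)*z(5))*(5/18 - 20/(-3 + 0*3)) = ((9*3)*5)*(5/18 - 20/(-3 + 0*3)) = (27*5)*(5*(1/18) - 20/(-3 + 0)) = 135*(5/18 - 20/(-3)) = 135*(5/18 - 20*(-⅓)) = 135*(5/18 + 20/3) = 135*(125/18) = 1875/2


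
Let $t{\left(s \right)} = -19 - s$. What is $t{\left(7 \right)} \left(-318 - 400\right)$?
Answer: $18668$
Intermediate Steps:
$t{\left(7 \right)} \left(-318 - 400\right) = \left(-19 - 7\right) \left(-318 - 400\right) = \left(-19 - 7\right) \left(-718\right) = \left(-26\right) \left(-718\right) = 18668$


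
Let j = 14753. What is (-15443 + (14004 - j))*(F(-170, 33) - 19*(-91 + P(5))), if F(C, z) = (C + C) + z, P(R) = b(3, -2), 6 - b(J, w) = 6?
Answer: -23025024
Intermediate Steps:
b(J, w) = 0 (b(J, w) = 6 - 1*6 = 6 - 6 = 0)
P(R) = 0
F(C, z) = z + 2*C (F(C, z) = 2*C + z = z + 2*C)
(-15443 + (14004 - j))*(F(-170, 33) - 19*(-91 + P(5))) = (-15443 + (14004 - 1*14753))*((33 + 2*(-170)) - 19*(-91 + 0)) = (-15443 + (14004 - 14753))*((33 - 340) - 19*(-91)) = (-15443 - 749)*(-307 + 1729) = -16192*1422 = -23025024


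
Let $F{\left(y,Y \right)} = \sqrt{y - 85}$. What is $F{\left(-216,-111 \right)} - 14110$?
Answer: $-14110 + i \sqrt{301} \approx -14110.0 + 17.349 i$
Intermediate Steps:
$F{\left(y,Y \right)} = \sqrt{-85 + y}$
$F{\left(-216,-111 \right)} - 14110 = \sqrt{-85 - 216} - 14110 = \sqrt{-301} - 14110 = i \sqrt{301} - 14110 = -14110 + i \sqrt{301}$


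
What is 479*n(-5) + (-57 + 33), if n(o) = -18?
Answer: -8646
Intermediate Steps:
479*n(-5) + (-57 + 33) = 479*(-18) + (-57 + 33) = -8622 - 24 = -8646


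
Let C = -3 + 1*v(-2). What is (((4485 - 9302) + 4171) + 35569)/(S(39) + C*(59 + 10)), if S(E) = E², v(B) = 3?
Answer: 11641/507 ≈ 22.961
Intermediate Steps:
C = 0 (C = -3 + 1*3 = -3 + 3 = 0)
(((4485 - 9302) + 4171) + 35569)/(S(39) + C*(59 + 10)) = (((4485 - 9302) + 4171) + 35569)/(39² + 0*(59 + 10)) = ((-4817 + 4171) + 35569)/(1521 + 0*69) = (-646 + 35569)/(1521 + 0) = 34923/1521 = 34923*(1/1521) = 11641/507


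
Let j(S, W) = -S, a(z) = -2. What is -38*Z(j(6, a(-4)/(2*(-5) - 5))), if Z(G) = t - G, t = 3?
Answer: -342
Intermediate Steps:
Z(G) = 3 - G
-38*Z(j(6, a(-4)/(2*(-5) - 5))) = -38*(3 - (-1)*6) = -38*(3 - 1*(-6)) = -38*(3 + 6) = -38*9 = -342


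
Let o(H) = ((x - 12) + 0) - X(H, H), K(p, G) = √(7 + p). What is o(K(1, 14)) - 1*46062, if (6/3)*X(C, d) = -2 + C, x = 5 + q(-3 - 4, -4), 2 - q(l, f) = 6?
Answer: -46072 - √2 ≈ -46073.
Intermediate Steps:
q(l, f) = -4 (q(l, f) = 2 - 1*6 = 2 - 6 = -4)
x = 1 (x = 5 - 4 = 1)
X(C, d) = -1 + C/2 (X(C, d) = (-2 + C)/2 = -1 + C/2)
o(H) = -10 - H/2 (o(H) = ((1 - 12) + 0) - (-1 + H/2) = (-11 + 0) + (1 - H/2) = -11 + (1 - H/2) = -10 - H/2)
o(K(1, 14)) - 1*46062 = (-10 - √(7 + 1)/2) - 1*46062 = (-10 - √2) - 46062 = -46072 - √2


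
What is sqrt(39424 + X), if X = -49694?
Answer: I*sqrt(10270) ≈ 101.34*I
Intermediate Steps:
sqrt(39424 + X) = sqrt(39424 - 49694) = sqrt(-10270) = I*sqrt(10270)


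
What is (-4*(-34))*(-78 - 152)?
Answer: -31280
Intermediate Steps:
(-4*(-34))*(-78 - 152) = 136*(-230) = -31280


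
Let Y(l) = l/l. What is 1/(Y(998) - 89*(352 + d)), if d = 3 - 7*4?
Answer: -1/29102 ≈ -3.4362e-5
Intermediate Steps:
Y(l) = 1
d = -25 (d = 3 - 28 = -25)
1/(Y(998) - 89*(352 + d)) = 1/(1 - 89*(352 - 25)) = 1/(1 - 89*327) = 1/(1 - 29103) = 1/(-29102) = -1/29102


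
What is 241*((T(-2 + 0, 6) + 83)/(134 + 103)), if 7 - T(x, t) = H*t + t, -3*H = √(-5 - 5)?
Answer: 6748/79 + 482*I*√10/237 ≈ 85.418 + 6.4313*I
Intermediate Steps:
H = -I*√10/3 (H = -√(-5 - 5)/3 = -I*√10/3 ≈ -1.0541*I)
T(x, t) = 7 - t + I*t*√10/3 (T(x, t) = 7 - ((-I*√10/3)*t + t) = 7 - (-I*t*√10/3 + t) = 7 - (t - I*t*√10/3) = 7 + (-t + I*t*√10/3) = 7 - t + I*t*√10/3)
241*((T(-2 + 0, 6) + 83)/(134 + 103)) = 241*(((7 - 1*6 + (⅓)*I*6*√10) + 83)/(134 + 103)) = 241*(((7 - 6 + 2*I*√10) + 83)/237) = 241*(((1 + 2*I*√10) + 83)*(1/237)) = 241*((84 + 2*I*√10)*(1/237)) = 241*(28/79 + 2*I*√10/237) = 6748/79 + 482*I*√10/237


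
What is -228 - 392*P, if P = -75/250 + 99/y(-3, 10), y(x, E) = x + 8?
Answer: -7872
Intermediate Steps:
y(x, E) = 8 + x
P = 39/2 (P = -75/250 + 99/(8 - 3) = -75*1/250 + 99/5 = -3/10 + 99*(⅕) = -3/10 + 99/5 = 39/2 ≈ 19.500)
-228 - 392*P = -228 - 392*39/2 = -228 - 7644 = -7872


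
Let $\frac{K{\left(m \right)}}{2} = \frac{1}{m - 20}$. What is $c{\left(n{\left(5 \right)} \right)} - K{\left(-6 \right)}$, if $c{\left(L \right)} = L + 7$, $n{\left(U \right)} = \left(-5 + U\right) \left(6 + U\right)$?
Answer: $\frac{92}{13} \approx 7.0769$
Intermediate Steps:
$c{\left(L \right)} = 7 + L$
$K{\left(m \right)} = \frac{2}{-20 + m}$ ($K{\left(m \right)} = \frac{2}{m - 20} = \frac{2}{-20 + m}$)
$c{\left(n{\left(5 \right)} \right)} - K{\left(-6 \right)} = \left(7 + \left(-30 + 5 + 5^{2}\right)\right) - \frac{2}{-20 - 6} = \left(7 + \left(-30 + 5 + 25\right)\right) - \frac{2}{-26} = \left(7 + 0\right) - 2 \left(- \frac{1}{26}\right) = 7 - - \frac{1}{13} = 7 + \frac{1}{13} = \frac{92}{13}$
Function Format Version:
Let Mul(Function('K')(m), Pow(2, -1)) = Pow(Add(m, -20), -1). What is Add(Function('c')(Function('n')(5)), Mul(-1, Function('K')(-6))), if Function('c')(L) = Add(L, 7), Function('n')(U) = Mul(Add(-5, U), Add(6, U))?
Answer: Rational(92, 13) ≈ 7.0769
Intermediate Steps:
Function('c')(L) = Add(7, L)
Function('K')(m) = Mul(2, Pow(Add(-20, m), -1)) (Function('K')(m) = Mul(2, Pow(Add(m, -20), -1)) = Mul(2, Pow(Add(-20, m), -1)))
Add(Function('c')(Function('n')(5)), Mul(-1, Function('K')(-6))) = Add(Add(7, Add(-30, 5, Pow(5, 2))), Mul(-1, Mul(2, Pow(Add(-20, -6), -1)))) = Add(Add(7, Add(-30, 5, 25)), Mul(-1, Mul(2, Pow(-26, -1)))) = Add(Add(7, 0), Mul(-1, Mul(2, Rational(-1, 26)))) = Add(7, Mul(-1, Rational(-1, 13))) = Add(7, Rational(1, 13)) = Rational(92, 13)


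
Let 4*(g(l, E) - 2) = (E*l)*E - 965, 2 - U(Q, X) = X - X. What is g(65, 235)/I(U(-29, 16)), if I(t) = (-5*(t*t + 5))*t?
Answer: -897167/90 ≈ -9968.5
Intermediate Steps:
U(Q, X) = 2 (U(Q, X) = 2 - (X - X) = 2 - 1*0 = 2 + 0 = 2)
g(l, E) = -957/4 + l*E**2/4 (g(l, E) = 2 + ((E*l)*E - 965)/4 = 2 + (l*E**2 - 965)/4 = 2 + (-965 + l*E**2)/4 = 2 + (-965/4 + l*E**2/4) = -957/4 + l*E**2/4)
I(t) = t*(-25 - 5*t**2) (I(t) = (-5*(t**2 + 5))*t = (-5*(5 + t**2))*t = (-25 - 5*t**2)*t = t*(-25 - 5*t**2))
g(65, 235)/I(U(-29, 16)) = (-957/4 + (1/4)*65*235**2)/((-5*2*(5 + 2**2))) = (-957/4 + (1/4)*65*55225)/((-5*2*(5 + 4))) = (-957/4 + 3589625/4)/((-5*2*9)) = 897167/(-90) = 897167*(-1/90) = -897167/90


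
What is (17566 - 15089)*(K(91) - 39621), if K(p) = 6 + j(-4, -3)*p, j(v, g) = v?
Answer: -99027983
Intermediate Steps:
K(p) = 6 - 4*p
(17566 - 15089)*(K(91) - 39621) = (17566 - 15089)*((6 - 4*91) - 39621) = 2477*((6 - 364) - 39621) = 2477*(-358 - 39621) = 2477*(-39979) = -99027983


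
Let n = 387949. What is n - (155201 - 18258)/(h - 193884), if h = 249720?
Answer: 21661383421/55836 ≈ 3.8795e+5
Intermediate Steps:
n - (155201 - 18258)/(h - 193884) = 387949 - (155201 - 18258)/(249720 - 193884) = 387949 - 136943/55836 = 21661383421/55836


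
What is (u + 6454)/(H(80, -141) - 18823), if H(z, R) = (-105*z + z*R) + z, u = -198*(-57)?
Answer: -17740/38423 ≈ -0.46170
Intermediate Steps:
u = 11286
H(z, R) = -104*z + R*z (H(z, R) = (-105*z + R*z) + z = -104*z + R*z)
(u + 6454)/(H(80, -141) - 18823) = (11286 + 6454)/(80*(-104 - 141) - 18823) = 17740/(80*(-245) - 18823) = 17740/(-19600 - 18823) = 17740/(-38423) = 17740*(-1/38423) = -17740/38423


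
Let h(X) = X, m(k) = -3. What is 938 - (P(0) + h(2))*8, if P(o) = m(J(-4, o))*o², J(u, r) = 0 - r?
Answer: 922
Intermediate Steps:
J(u, r) = -r
P(o) = -3*o²
938 - (P(0) + h(2))*8 = 938 - (-3*0² + 2)*8 = 938 - (-3*0 + 2)*8 = 938 - (0 + 2)*8 = 938 - 2*8 = 938 - 1*16 = 938 - 16 = 922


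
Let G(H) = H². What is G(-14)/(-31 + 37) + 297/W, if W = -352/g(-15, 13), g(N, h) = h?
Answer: 2083/96 ≈ 21.698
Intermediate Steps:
W = -352/13 ≈ -27.077
G(-14)/(-31 + 37) + 297/W = (-14)²/(-31 + 37) + 297/(-352/13) = 196/6 + 297*(-13/352) = 196*(⅙) - 351/32 = 98/3 - 351/32 = 2083/96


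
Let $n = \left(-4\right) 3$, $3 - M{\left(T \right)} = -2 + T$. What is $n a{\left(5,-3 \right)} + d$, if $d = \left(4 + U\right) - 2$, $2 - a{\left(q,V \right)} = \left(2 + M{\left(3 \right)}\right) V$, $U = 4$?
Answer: $-162$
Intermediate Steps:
$M{\left(T \right)} = 5 - T$ ($M{\left(T \right)} = 3 - \left(-2 + T\right) = 5 - T$)
$a{\left(q,V \right)} = 2 - 4 V$ ($a{\left(q,V \right)} = 2 - \left(2 + \left(5 - 3\right)\right) V = 2 - \left(2 + 2\right) V = 2 - 4 V$)
$n = -12$
$d = 6$ ($d = \left(4 + 4\right) - 2 = 8 - 2 = 6$)
$n a{\left(5,-3 \right)} + d = - 12 \left(2 - -12\right) + 6 = - 12 \left(2 + 12\right) + 6 = \left(-12\right) 14 + 6 = -168 + 6 = -162$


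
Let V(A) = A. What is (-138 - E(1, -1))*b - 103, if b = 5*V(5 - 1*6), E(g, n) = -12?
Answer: 527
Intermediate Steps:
b = -5 (b = 5*(5 - 1*6) = 5*(5 - 6) = 5*(-1) = -5)
(-138 - E(1, -1))*b - 103 = (-138 - 1*(-12))*(-5) - 103 = (-138 + 12)*(-5) - 103 = -126*(-5) - 103 = 630 - 103 = 527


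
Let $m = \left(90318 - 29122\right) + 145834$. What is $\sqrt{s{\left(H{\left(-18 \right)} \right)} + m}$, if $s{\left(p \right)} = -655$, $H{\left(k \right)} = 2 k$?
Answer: $5 \sqrt{8255} \approx 454.29$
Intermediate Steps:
$m = 207030$ ($m = 61196 + 145834 = 207030$)
$\sqrt{s{\left(H{\left(-18 \right)} \right)} + m} = \sqrt{-655 + 207030} = \sqrt{206375} = 5 \sqrt{8255}$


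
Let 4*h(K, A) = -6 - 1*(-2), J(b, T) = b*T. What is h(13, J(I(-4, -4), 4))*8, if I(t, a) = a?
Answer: -8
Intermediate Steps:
J(b, T) = T*b
h(K, A) = -1 (h(K, A) = (-6 - 1*(-2))/4 = (-6 + 2)/4 = (¼)*(-4) = -1)
h(13, J(I(-4, -4), 4))*8 = -1*8 = -8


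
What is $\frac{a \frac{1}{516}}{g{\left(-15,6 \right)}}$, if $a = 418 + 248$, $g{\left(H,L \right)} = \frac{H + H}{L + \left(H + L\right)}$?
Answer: $\frac{111}{860} \approx 0.12907$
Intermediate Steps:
$g{\left(H,L \right)} = \frac{2 H}{H + 2 L}$
$a = 666$
$\frac{a \frac{1}{516}}{g{\left(-15,6 \right)}} = \frac{666 \cdot \frac{1}{516}}{2 \left(-15\right) \frac{1}{-15 + 2 \cdot 6}} = \frac{666 \cdot \frac{1}{516}}{2 \left(-15\right) \frac{1}{-15 + 12}} = \frac{111}{86 \cdot 2 \left(-15\right) \frac{1}{-3}} = \frac{111}{86 \cdot 2 \left(-15\right) \left(- \frac{1}{3}\right)} = \frac{111}{86 \cdot 10} = \frac{111}{86} \cdot \frac{1}{10} = \frac{111}{860}$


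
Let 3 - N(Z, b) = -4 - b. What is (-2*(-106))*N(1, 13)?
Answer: 4240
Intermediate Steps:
N(Z, b) = 7 + b (N(Z, b) = 3 - (-4 - b) = 3 + (4 + b) = 7 + b)
(-2*(-106))*N(1, 13) = (-2*(-106))*(7 + 13) = 212*20 = 4240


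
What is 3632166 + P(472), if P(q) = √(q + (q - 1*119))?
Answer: 3632166 + 5*√33 ≈ 3.6322e+6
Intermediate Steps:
P(q) = √(-119 + 2*q) (P(q) = √(q + (q - 119)) = √(q + (-119 + q)) = √(-119 + 2*q))
3632166 + P(472) = 3632166 + √(-119 + 2*472) = 3632166 + √(-119 + 944) = 3632166 + √825 = 3632166 + 5*√33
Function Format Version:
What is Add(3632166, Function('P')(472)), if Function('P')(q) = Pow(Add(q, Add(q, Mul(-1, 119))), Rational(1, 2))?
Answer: Add(3632166, Mul(5, Pow(33, Rational(1, 2)))) ≈ 3.6322e+6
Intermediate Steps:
Function('P')(q) = Pow(Add(-119, Mul(2, q)), Rational(1, 2)) (Function('P')(q) = Pow(Add(q, Add(q, -119)), Rational(1, 2)) = Pow(Add(q, Add(-119, q)), Rational(1, 2)) = Pow(Add(-119, Mul(2, q)), Rational(1, 2)))
Add(3632166, Function('P')(472)) = Add(3632166, Pow(Add(-119, Mul(2, 472)), Rational(1, 2))) = Add(3632166, Pow(Add(-119, 944), Rational(1, 2))) = Add(3632166, Pow(825, Rational(1, 2))) = Add(3632166, Mul(5, Pow(33, Rational(1, 2))))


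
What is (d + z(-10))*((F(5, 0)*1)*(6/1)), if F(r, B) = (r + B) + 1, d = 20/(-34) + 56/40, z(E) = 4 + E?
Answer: -15876/85 ≈ -186.78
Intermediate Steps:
d = 69/85 (d = 20*(-1/34) + 56*(1/40) = -10/17 + 7/5 = 69/85 ≈ 0.81176)
F(r, B) = 1 + B + r (F(r, B) = (B + r) + 1 = 1 + B + r)
(d + z(-10))*((F(5, 0)*1)*(6/1)) = (69/85 + (4 - 10))*(((1 + 0 + 5)*1)*(6/1)) = (69/85 - 6)*((6*1)*(6*1)) = -2646*6/85 = -441/85*36 = -15876/85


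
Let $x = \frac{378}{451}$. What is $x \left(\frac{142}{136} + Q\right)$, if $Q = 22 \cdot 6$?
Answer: $\frac{1709883}{15334} \approx 111.51$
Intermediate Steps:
$Q = 132$
$x = \frac{378}{451}$ ($x = 378 \cdot \frac{1}{451} = \frac{378}{451} \approx 0.83814$)
$x \left(\frac{142}{136} + Q\right) = \frac{378 \left(\frac{142}{136} + 132\right)}{451} = \frac{378 \left(142 \cdot \frac{1}{136} + 132\right)}{451} = \frac{378 \left(\frac{71}{68} + 132\right)}{451} = \frac{378}{451} \cdot \frac{9047}{68} = \frac{1709883}{15334}$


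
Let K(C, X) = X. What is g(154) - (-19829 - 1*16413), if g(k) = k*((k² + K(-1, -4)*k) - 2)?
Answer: 3593334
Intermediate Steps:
g(k) = k*(-2 + k² - 4*k) (g(k) = k*((k² - 4*k) - 2) = k*(-2 + k² - 4*k))
g(154) - (-19829 - 1*16413) = 154*(-2 + 154² - 4*154) - (-19829 - 1*16413) = 154*(-2 + 23716 - 616) - (-19829 - 16413) = 154*23098 - 1*(-36242) = 3557092 + 36242 = 3593334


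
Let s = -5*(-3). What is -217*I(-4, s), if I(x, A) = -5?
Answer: 1085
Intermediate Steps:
s = 15
-217*I(-4, s) = -217*(-5) = 1085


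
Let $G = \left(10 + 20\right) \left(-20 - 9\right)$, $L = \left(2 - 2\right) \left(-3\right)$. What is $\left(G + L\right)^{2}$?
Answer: $756900$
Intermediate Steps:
$L = 0$ ($L = \left(2 + \left(-4 + 2\right)\right) \left(-3\right) = \left(2 - 2\right) \left(-3\right) = 0 \left(-3\right) = 0$)
$G = -870$ ($G = 30 \left(-29\right) = -870$)
$\left(G + L\right)^{2} = \left(-870 + 0\right)^{2} = \left(-870\right)^{2} = 756900$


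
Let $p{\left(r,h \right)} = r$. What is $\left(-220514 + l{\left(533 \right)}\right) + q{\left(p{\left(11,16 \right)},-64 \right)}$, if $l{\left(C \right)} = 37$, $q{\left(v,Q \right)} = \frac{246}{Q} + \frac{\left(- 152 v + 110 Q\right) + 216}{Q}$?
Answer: $- \frac{7051139}{32} \approx -2.2035 \cdot 10^{5}$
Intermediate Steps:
$q{\left(v,Q \right)} = \frac{246}{Q} + \frac{216 - 152 v + 110 Q}{Q}$
$\left(-220514 + l{\left(533 \right)}\right) + q{\left(p{\left(11,16 \right)},-64 \right)} = \left(-220514 + 37\right) + \frac{2 \left(231 - 836 + 55 \left(-64\right)\right)}{-64} = -220477 + 2 \left(- \frac{1}{64}\right) \left(231 - 836 - 3520\right) = -220477 + 2 \left(- \frac{1}{64}\right) \left(-4125\right) = -220477 + \frac{4125}{32} = - \frac{7051139}{32}$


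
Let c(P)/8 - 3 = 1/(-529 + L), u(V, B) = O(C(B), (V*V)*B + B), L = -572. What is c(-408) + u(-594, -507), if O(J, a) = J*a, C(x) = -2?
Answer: 393912192934/1101 ≈ 3.5778e+8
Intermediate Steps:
u(V, B) = -2*B - 2*B*V**2 (u(V, B) = -2*((V*V)*B + B) = -2*(V**2*B + B) = -2*(B*V**2 + B) = -2*(B + B*V**2) = -2*B - 2*B*V**2)
c(P) = 26416/1101 (c(P) = 24 + 8/(-529 - 572) = 24 + 8/(-1101) = 24 + 8*(-1/1101) = 24 - 8/1101 = 26416/1101)
c(-408) + u(-594, -507) = 26416/1101 - 2*(-507)*(1 + (-594)**2) = 26416/1101 - 2*(-507)*(1 + 352836) = 26416/1101 - 2*(-507)*352837 = 26416/1101 + 357776718 = 393912192934/1101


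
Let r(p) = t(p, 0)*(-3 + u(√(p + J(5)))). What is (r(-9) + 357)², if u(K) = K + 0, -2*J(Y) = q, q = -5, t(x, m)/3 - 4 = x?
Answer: 320283/2 - 6030*I*√26 ≈ 1.6014e+5 - 30747.0*I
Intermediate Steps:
t(x, m) = 12 + 3*x
J(Y) = 5/2 (J(Y) = -½*(-5) = 5/2)
u(K) = K
r(p) = (-3 + √(5/2 + p))*(12 + 3*p) (r(p) = (12 + 3*p)*(-3 + √(p + 5/2)) = (12 + 3*p)*(-3 + √(5/2 + p)) = (-3 + √(5/2 + p))*(12 + 3*p))
(r(-9) + 357)² = (3*(-6 + √(10 + 4*(-9)))*(4 - 9)/2 + 357)² = ((3/2)*(-6 + √(10 - 36))*(-5) + 357)² = ((3/2)*(-6 + √(-26))*(-5) + 357)² = ((3/2)*(-6 + I*√26)*(-5) + 357)² = ((45 - 15*I*√26/2) + 357)² = (402 - 15*I*√26/2)²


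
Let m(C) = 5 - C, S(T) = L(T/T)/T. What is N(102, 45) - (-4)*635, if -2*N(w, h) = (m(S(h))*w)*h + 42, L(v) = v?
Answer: -8905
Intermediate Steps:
S(T) = 1/T (S(T) = (T/T)/T = 1/T)
N(w, h) = -21 - h*w*(5 - 1/h)/2 (N(w, h) = -(((5 - 1/h)*w)*h + 42)/2 = -((w*(5 - 1/h))*h + 42)/2 = -(h*w*(5 - 1/h) + 42)/2 = -(42 + h*w*(5 - 1/h))/2 = -21 - h*w*(5 - 1/h)/2)
N(102, 45) - (-4)*635 = (-21 + (½)*102 - 5/2*45*102) - (-4)*635 = (-21 + 51 - 11475) - 1*(-2540) = -11445 + 2540 = -8905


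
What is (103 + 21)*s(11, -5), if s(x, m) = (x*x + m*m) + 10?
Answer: 19344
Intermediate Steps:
s(x, m) = 10 + m**2 + x**2 (s(x, m) = (x**2 + m**2) + 10 = (m**2 + x**2) + 10 = 10 + m**2 + x**2)
(103 + 21)*s(11, -5) = (103 + 21)*(10 + (-5)**2 + 11**2) = 124*(10 + 25 + 121) = 124*156 = 19344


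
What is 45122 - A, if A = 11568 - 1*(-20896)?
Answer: 12658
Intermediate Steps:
A = 32464 (A = 11568 + 20896 = 32464)
45122 - A = 45122 - 1*32464 = 45122 - 32464 = 12658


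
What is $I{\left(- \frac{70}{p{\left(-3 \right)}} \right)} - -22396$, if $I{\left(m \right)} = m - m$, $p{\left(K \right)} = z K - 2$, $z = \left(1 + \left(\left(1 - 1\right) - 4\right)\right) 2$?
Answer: $22396$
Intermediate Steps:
$z = -6$ ($z = \left(1 + \left(0 - 4\right)\right) 2 = \left(1 - 4\right) 2 = \left(-3\right) 2 = -6$)
$p{\left(K \right)} = -2 - 6 K$ ($p{\left(K \right)} = - 6 K - 2 = -2 - 6 K$)
$I{\left(m \right)} = 0$
$I{\left(- \frac{70}{p{\left(-3 \right)}} \right)} - -22396 = 0 - -22396 = 0 + 22396 = 22396$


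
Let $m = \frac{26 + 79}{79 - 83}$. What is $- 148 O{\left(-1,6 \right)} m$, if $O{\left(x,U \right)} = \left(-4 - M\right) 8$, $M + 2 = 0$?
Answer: $-62160$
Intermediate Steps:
$M = -2$ ($M = -2 + 0 = -2$)
$O{\left(x,U \right)} = -16$ ($O{\left(x,U \right)} = \left(-4 - -2\right) 8 = \left(-4 + 2\right) 8 = \left(-2\right) 8 = -16$)
$m = - \frac{105}{4}$ ($m = \frac{105}{-4} = 105 \left(- \frac{1}{4}\right) = - \frac{105}{4} \approx -26.25$)
$- 148 O{\left(-1,6 \right)} m = \left(-148\right) \left(-16\right) \left(- \frac{105}{4}\right) = 2368 \left(- \frac{105}{4}\right) = -62160$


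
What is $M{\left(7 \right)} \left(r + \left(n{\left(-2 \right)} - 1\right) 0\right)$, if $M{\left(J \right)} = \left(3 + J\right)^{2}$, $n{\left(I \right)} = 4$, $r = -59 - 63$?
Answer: $-12200$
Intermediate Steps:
$r = -122$ ($r = -59 - 63 = -122$)
$M{\left(7 \right)} \left(r + \left(n{\left(-2 \right)} - 1\right) 0\right) = \left(3 + 7\right)^{2} \left(-122 + \left(4 - 1\right) 0\right) = 10^{2} \left(-122 + 3 \cdot 0\right) = 100 \left(-122 + 0\right) = 100 \left(-122\right) = -12200$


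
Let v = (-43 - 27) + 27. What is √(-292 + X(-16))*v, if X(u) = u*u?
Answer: -258*I ≈ -258.0*I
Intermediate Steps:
v = -43 (v = -70 + 27 = -43)
X(u) = u²
√(-292 + X(-16))*v = √(-292 + (-16)²)*(-43) = √(-292 + 256)*(-43) = √(-36)*(-43) = (6*I)*(-43) = -258*I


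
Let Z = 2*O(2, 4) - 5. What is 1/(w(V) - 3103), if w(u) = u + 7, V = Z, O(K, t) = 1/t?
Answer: -2/6201 ≈ -0.00032253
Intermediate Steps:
Z = -9/2 (Z = 2/4 - 5 = 2*(¼) - 5 = ½ - 5 = -9/2 ≈ -4.5000)
V = -9/2 ≈ -4.5000
w(u) = 7 + u
1/(w(V) - 3103) = 1/((7 - 9/2) - 3103) = 1/(5/2 - 3103) = 1/(-6201/2) = -2/6201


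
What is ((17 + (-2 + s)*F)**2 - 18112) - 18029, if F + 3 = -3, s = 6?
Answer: -36092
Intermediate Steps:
F = -6 (F = -3 - 3 = -6)
((17 + (-2 + s)*F)**2 - 18112) - 18029 = ((17 + (-2 + 6)*(-6))**2 - 18112) - 18029 = ((17 + 4*(-6))**2 - 18112) - 18029 = ((17 - 24)**2 - 18112) - 18029 = ((-7)**2 - 18112) - 18029 = (49 - 18112) - 18029 = -18063 - 18029 = -36092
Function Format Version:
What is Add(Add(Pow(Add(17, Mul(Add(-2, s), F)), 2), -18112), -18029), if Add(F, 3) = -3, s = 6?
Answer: -36092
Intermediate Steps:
F = -6 (F = Add(-3, -3) = -6)
Add(Add(Pow(Add(17, Mul(Add(-2, s), F)), 2), -18112), -18029) = Add(Add(Pow(Add(17, Mul(Add(-2, 6), -6)), 2), -18112), -18029) = Add(Add(Pow(Add(17, Mul(4, -6)), 2), -18112), -18029) = Add(Add(Pow(Add(17, -24), 2), -18112), -18029) = Add(Add(Pow(-7, 2), -18112), -18029) = Add(Add(49, -18112), -18029) = Add(-18063, -18029) = -36092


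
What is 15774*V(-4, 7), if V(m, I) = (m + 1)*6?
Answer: -283932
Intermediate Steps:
V(m, I) = 6 + 6*m (V(m, I) = (1 + m)*6 = 6 + 6*m)
15774*V(-4, 7) = 15774*(6 + 6*(-4)) = 15774*(6 - 24) = 15774*(-18) = -283932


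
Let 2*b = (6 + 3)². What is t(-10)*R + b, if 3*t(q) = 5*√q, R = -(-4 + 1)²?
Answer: 81/2 - 15*I*√10 ≈ 40.5 - 47.434*I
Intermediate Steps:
b = 81/2 (b = (6 + 3)²/2 = (½)*9² = (½)*81 = 81/2 ≈ 40.500)
R = -9 (R = -1*(-3)² = -1*9 = -9)
t(q) = 5*√q/3 (t(q) = (5*√q)/3 = 5*√q/3)
t(-10)*R + b = (5*√(-10)/3)*(-9) + 81/2 = (5*(I*√10)/3)*(-9) + 81/2 = (5*I*√10/3)*(-9) + 81/2 = -15*I*√10 + 81/2 = 81/2 - 15*I*√10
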